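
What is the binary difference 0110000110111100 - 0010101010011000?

Method 1 - Direct subtraction (column by column from the right: bit − bit − borrow-in; if negative, add 2 and borrow 1 from the next column):
borrow: 0111110000000000
        0110000110111100
-       0010101010011000
------------------------
        0011011100100100

Method 2 - Add two's complement:
Two's complement of 0010101010011000: invert → 1101010101100111, add 1 → 1101010101101000
  0110000110111100
+ 1101010101101000
------------------
 10011011100100100  (end carry out of the top bit = 1)
Discarding the end carry: 0011011100100100
Decimal check:
  0110000110111100 = 16384 + 8192 + 256 + 128 + 32 + 16 + 8 + 4 = 25020
  0010101010011000 = 8192 + 2048 + 512 + 128 + 16 + 8 = 10904
  25020 - 10904 = 14116, and 0011011100100100 = 8192 + 4096 + 1024 + 512 + 256 + 32 + 4 = 14116 ✓



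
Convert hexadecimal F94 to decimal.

Expand by place value (powers of 16):
Digit values: F = 15
F94 = 15 × 16^2 + 9 × 16^1 + 4 × 16^0
= 15 × 256 + 9 × 16 + 4 × 1
= 3840 + 144 + 4
= 3988



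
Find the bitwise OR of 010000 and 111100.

OR: 1 when either bit is 1
  010000
| 111100
--------
  111100
Decimal: 16 | 60 = 60



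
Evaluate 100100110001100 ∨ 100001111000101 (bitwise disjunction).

OR: 1 when either bit is 1
  100100110001100
| 100001111000101
-----------------
  100101111001101
Decimal: 18828 | 17349 = 19405



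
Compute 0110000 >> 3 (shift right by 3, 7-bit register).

Original: 0110000 (decimal 48)
Shift right by 3 positions
Drop the 3 low bits; fill with zeros on the left
Result: 0000110 (decimal 6)
Equivalent: 48 >> 3 = 48 ÷ 2^3 = 6



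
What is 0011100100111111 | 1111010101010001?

OR: 1 when either bit is 1
  0011100100111111
| 1111010101010001
------------------
  1111110101111111
Decimal: 14655 | 62801 = 64895



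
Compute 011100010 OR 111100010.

OR: 1 when either bit is 1
  011100010
| 111100010
-----------
  111100010
Decimal: 226 | 482 = 482



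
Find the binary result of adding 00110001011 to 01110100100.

Add column by column from the right: bit + bit + carry-in; write the sum mod 2, carry 1 when the sum is 2 or 3.
carry:  11100000000
        00110001011
+       01110100100
-------------------
       010100101111
(the carry out of the leftmost column, 0, becomes the leading bit)
Decimal check:
  00110001011 = 256 + 128 + 8 + 2 + 1 = 395
  01110100100 = 512 + 256 + 128 + 32 + 4 = 932
  395 + 932 = 1327, and 010100101111 = 1024 + 256 + 32 + 8 + 4 + 2 + 1 = 1327 ✓



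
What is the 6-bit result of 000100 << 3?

Original: 000100 (decimal 4)
Shift left by 3 positions
Append 3 zeros on the right
Result: 100000 (decimal 32)
Equivalent: 4 << 3 = 4 × 2^3 = 32



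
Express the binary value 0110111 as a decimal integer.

Sum of powers of 2 for each 1-bit:
2^0 + 2^1 + 2^2 + 2^4 + 2^5
= 1 + 2 + 4 + 16 + 32
= 55



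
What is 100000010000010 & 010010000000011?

AND: 1 only when both bits are 1
  100000010000010
& 010010000000011
-----------------
  000000000000010
Decimal: 16514 & 9219 = 2



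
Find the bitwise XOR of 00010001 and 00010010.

XOR: 1 when bits differ
  00010001
^ 00010010
----------
  00000011
Decimal: 17 ^ 18 = 3



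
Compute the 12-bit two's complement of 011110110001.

Original: 011110110001
Step 1 - Invert all bits: 100001001110
Step 2 - Add 1: 100001001111
Verification: 011110110001 + 100001001111 = 1000000000000; discarding the end carry (carry out of the top bit) leaves the 12-bit value 000000000000, as required for x + (-x)



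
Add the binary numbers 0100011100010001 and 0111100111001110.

Add column by column from the right: bit + bit + carry-in; write the sum mod 2, carry 1 when the sum is 2 or 3.
carry:  1111111000000000
        0100011100010001
+       0111100111001110
------------------------
       01100000011011111
(the carry out of the leftmost column, 0, becomes the leading bit)
Decimal check:
  0100011100010001 = 16384 + 1024 + 512 + 256 + 16 + 1 = 18193
  0111100111001110 = 16384 + 8192 + 4096 + 2048 + 256 + 128 + 64 + 8 + 4 + 2 = 31182
  18193 + 31182 = 49375, and 01100000011011111 = 32768 + 16384 + 128 + 64 + 16 + 8 + 4 + 2 + 1 = 49375 ✓



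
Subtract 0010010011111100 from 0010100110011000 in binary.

Method 1 - Direct subtraction (column by column from the right: bit − bit − borrow-in; if negative, add 2 and borrow 1 from the next column):
borrow: 0000100111111000
        0010100110011000
-       0010010011111100
------------------------
        0000010010011100

Method 2 - Add two's complement:
Two's complement of 0010010011111100: invert → 1101101100000011, add 1 → 1101101100000100
  0010100110011000
+ 1101101100000100
------------------
 10000010010011100  (end carry out of the top bit = 1)
Discarding the end carry: 0000010010011100
Decimal check:
  0010100110011000 = 8192 + 2048 + 256 + 128 + 16 + 8 = 10648
  0010010011111100 = 8192 + 1024 + 128 + 64 + 32 + 16 + 8 + 4 = 9468
  10648 - 9468 = 1180, and 0000010010011100 = 1024 + 128 + 16 + 8 + 4 = 1180 ✓



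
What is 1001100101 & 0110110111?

AND: 1 only when both bits are 1
  1001100101
& 0110110111
------------
  0000100101
Decimal: 613 & 439 = 37



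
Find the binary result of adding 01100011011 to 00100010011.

Add column by column from the right: bit + bit + carry-in; write the sum mod 2, carry 1 when the sum is 2 or 3.
carry:  11000100110
        01100011011
+       00100010011
-------------------
       010000101110
(the carry out of the leftmost column, 0, becomes the leading bit)
Decimal check:
  01100011011 = 512 + 256 + 16 + 8 + 2 + 1 = 795
  00100010011 = 256 + 16 + 2 + 1 = 275
  795 + 275 = 1070, and 010000101110 = 1024 + 32 + 8 + 4 + 2 = 1070 ✓



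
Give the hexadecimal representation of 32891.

Using repeated division by 16 (digits 10–15 are A–F):
32891 ÷ 16 = 2055 remainder 11 (B)
2055 ÷ 16 = 128 remainder 7
128 ÷ 16 = 8 remainder 0
8 ÷ 16 = 0 remainder 8
Reading remainders bottom to top: 807B



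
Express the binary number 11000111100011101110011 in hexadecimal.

Group into 4-bit nibbles from right:
  0110 = 6
  0011 = 3
  1100 = C
  0111 = 7
  0111 = 7
  0011 = 3
Result: 63C773



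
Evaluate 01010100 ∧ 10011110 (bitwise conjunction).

AND: 1 only when both bits are 1
  01010100
& 10011110
----------
  00010100
Decimal: 84 & 158 = 20



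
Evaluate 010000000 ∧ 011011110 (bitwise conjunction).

AND: 1 only when both bits are 1
  010000000
& 011011110
-----------
  010000000
Decimal: 128 & 222 = 128



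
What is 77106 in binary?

Using repeated division by 2:
77106 ÷ 2 = 38553 remainder 0
38553 ÷ 2 = 19276 remainder 1
19276 ÷ 2 = 9638 remainder 0
9638 ÷ 2 = 4819 remainder 0
4819 ÷ 2 = 2409 remainder 1
2409 ÷ 2 = 1204 remainder 1
1204 ÷ 2 = 602 remainder 0
602 ÷ 2 = 301 remainder 0
301 ÷ 2 = 150 remainder 1
150 ÷ 2 = 75 remainder 0
75 ÷ 2 = 37 remainder 1
37 ÷ 2 = 18 remainder 1
18 ÷ 2 = 9 remainder 0
9 ÷ 2 = 4 remainder 1
4 ÷ 2 = 2 remainder 0
2 ÷ 2 = 1 remainder 0
1 ÷ 2 = 0 remainder 1
Reading remainders bottom to top: 10010110100110010



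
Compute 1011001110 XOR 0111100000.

XOR: 1 when bits differ
  1011001110
^ 0111100000
------------
  1100101110
Decimal: 718 ^ 480 = 814



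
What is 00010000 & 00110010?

AND: 1 only when both bits are 1
  00010000
& 00110010
----------
  00010000
Decimal: 16 & 50 = 16



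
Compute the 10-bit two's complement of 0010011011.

Original: 0010011011
Step 1 - Invert all bits: 1101100100
Step 2 - Add 1: 1101100101
Verification: 0010011011 + 1101100101 = 10000000000; discarding the end carry (carry out of the top bit) leaves the 10-bit value 0000000000, as required for x + (-x)



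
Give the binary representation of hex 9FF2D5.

Convert each hex digit to 4 bits:
  9 = 1001
  F = 1111
  F = 1111
  2 = 0010
  D = 1101
  5 = 0101
Concatenate: 100111111111001011010101



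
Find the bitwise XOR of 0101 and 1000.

XOR: 1 when bits differ
  0101
^ 1000
------
  1101
Decimal: 5 ^ 8 = 13



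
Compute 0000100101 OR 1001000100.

OR: 1 when either bit is 1
  0000100101
| 1001000100
------------
  1001100101
Decimal: 37 | 580 = 613



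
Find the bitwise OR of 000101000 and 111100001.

OR: 1 when either bit is 1
  000101000
| 111100001
-----------
  111101001
Decimal: 40 | 481 = 489



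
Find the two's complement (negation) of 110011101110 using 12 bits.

Original (sign bit 1, negative): 110011101110
Step 1 - Invert all bits: 001100010001
Step 2 - Add 1: 001100010010
Verification: 110011101110 + 001100010010 = 1000000000000; discarding the end carry (carry out of the top bit) leaves the 12-bit value 000000000000, as required for x + (-x)



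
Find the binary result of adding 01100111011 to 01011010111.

Add column by column from the right: bit + bit + carry-in; write the sum mod 2, carry 1 when the sum is 2 or 3.
carry:  11111111110
        01100111011
+       01011010111
-------------------
       011000010010
(the carry out of the leftmost column, 0, becomes the leading bit)
Decimal check:
  01100111011 = 512 + 256 + 32 + 16 + 8 + 2 + 1 = 827
  01011010111 = 512 + 128 + 64 + 16 + 4 + 2 + 1 = 727
  827 + 727 = 1554, and 011000010010 = 1024 + 512 + 16 + 2 = 1554 ✓



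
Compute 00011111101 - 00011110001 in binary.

Method 1 - Direct subtraction (column by column from the right: bit − bit − borrow-in; if negative, add 2 and borrow 1 from the next column):
borrow: 00000000000
        00011111101
-       00011110001
-------------------
        00000001100

Method 2 - Add two's complement:
Two's complement of 00011110001: invert → 11100001110, add 1 → 11100001111
  00011111101
+ 11100001111
-------------
 100000001100  (end carry out of the top bit = 1)
Discarding the end carry: 00000001100
Decimal check:
  00011111101 = 128 + 64 + 32 + 16 + 8 + 4 + 1 = 253
  00011110001 = 128 + 64 + 32 + 16 + 1 = 241
  253 - 241 = 12, and 00000001100 = 8 + 4 = 12 ✓



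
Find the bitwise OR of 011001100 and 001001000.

OR: 1 when either bit is 1
  011001100
| 001001000
-----------
  011001100
Decimal: 204 | 72 = 204



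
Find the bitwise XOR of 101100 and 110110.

XOR: 1 when bits differ
  101100
^ 110110
--------
  011010
Decimal: 44 ^ 54 = 26



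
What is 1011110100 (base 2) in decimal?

Sum of powers of 2 for each 1-bit:
2^2 + 2^4 + 2^5 + 2^6 + 2^7 + 2^9
= 4 + 16 + 32 + 64 + 128 + 512
= 756



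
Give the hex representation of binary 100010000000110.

Group into 4-bit nibbles from right:
  0100 = 4
  0100 = 4
  0000 = 0
  0110 = 6
Result: 4406



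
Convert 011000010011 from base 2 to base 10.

Sum of powers of 2 for each 1-bit:
2^0 + 2^1 + 2^4 + 2^9 + 2^10
= 1 + 2 + 16 + 512 + 1024
= 1555



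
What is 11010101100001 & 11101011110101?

AND: 1 only when both bits are 1
  11010101100001
& 11101011110101
----------------
  11000001100001
Decimal: 13665 & 15093 = 12385



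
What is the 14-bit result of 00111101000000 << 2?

Original: 00111101000000 (decimal 3904)
Shift left by 2 positions
Append 2 zeros on the right
Result: 11110100000000 (decimal 15616)
Equivalent: 3904 << 2 = 3904 × 2^2 = 15616



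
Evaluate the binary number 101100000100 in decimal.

Sum of powers of 2 for each 1-bit:
2^2 + 2^8 + 2^9 + 2^11
= 4 + 256 + 512 + 2048
= 2820



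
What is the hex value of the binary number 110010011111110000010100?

Group into 4-bit nibbles from right:
  1100 = C
  1001 = 9
  1111 = F
  1100 = C
  0001 = 1
  0100 = 4
Result: C9FC14



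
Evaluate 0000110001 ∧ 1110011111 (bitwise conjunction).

AND: 1 only when both bits are 1
  0000110001
& 1110011111
------------
  0000010001
Decimal: 49 & 927 = 17



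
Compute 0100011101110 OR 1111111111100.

OR: 1 when either bit is 1
  0100011101110
| 1111111111100
---------------
  1111111111110
Decimal: 2286 | 8188 = 8190



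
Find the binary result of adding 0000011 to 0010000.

Add column by column from the right: bit + bit + carry-in; write the sum mod 2, carry 1 when the sum is 2 or 3.
carry:  0000000
        0000011
+       0010000
---------------
       00010011
(the carry out of the leftmost column, 0, becomes the leading bit)
Decimal check:
  0000011 = 2 + 1 = 3
  0010000 = 16
  3 + 16 = 19, and 00010011 = 16 + 2 + 1 = 19 ✓



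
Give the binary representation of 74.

Using repeated division by 2:
74 ÷ 2 = 37 remainder 0
37 ÷ 2 = 18 remainder 1
18 ÷ 2 = 9 remainder 0
9 ÷ 2 = 4 remainder 1
4 ÷ 2 = 2 remainder 0
2 ÷ 2 = 1 remainder 0
1 ÷ 2 = 0 remainder 1
Reading remainders bottom to top: 1001010



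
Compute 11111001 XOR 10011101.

XOR: 1 when bits differ
  11111001
^ 10011101
----------
  01100100
Decimal: 249 ^ 157 = 100



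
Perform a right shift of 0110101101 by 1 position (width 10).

Original: 0110101101 (decimal 429)
Shift right by 1 position
Drop the 1 low bit; fill with zero on the left
Result: 0011010110 (decimal 214)
Equivalent: 429 >> 1 = 429 ÷ 2^1 = 214



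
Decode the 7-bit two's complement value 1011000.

Binary: 1011000
Sign bit: 1 (negative)
Invert: 0100111
Add 1:  0101000
Magnitude: 0101000 = 32 + 8 = 40
Value: -40



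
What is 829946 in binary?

Using repeated division by 2:
829946 ÷ 2 = 414973 remainder 0
414973 ÷ 2 = 207486 remainder 1
207486 ÷ 2 = 103743 remainder 0
103743 ÷ 2 = 51871 remainder 1
51871 ÷ 2 = 25935 remainder 1
25935 ÷ 2 = 12967 remainder 1
12967 ÷ 2 = 6483 remainder 1
6483 ÷ 2 = 3241 remainder 1
3241 ÷ 2 = 1620 remainder 1
1620 ÷ 2 = 810 remainder 0
810 ÷ 2 = 405 remainder 0
405 ÷ 2 = 202 remainder 1
202 ÷ 2 = 101 remainder 0
101 ÷ 2 = 50 remainder 1
50 ÷ 2 = 25 remainder 0
25 ÷ 2 = 12 remainder 1
12 ÷ 2 = 6 remainder 0
6 ÷ 2 = 3 remainder 0
3 ÷ 2 = 1 remainder 1
1 ÷ 2 = 0 remainder 1
Reading remainders bottom to top: 11001010100111111010



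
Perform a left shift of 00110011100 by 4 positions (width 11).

Original: 00110011100 (decimal 412)
Shift left by 4 positions
Append 4 zeros on the right and drop the 4 high bits that overflow the 11-bit width
Result: 00111000000 (decimal 448)
Equivalent: 412 << 4 = 412 × 2^4 = 6592, truncated to 11 bits = 448



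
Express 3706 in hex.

Using repeated division by 16 (digits 10–15 are A–F):
3706 ÷ 16 = 231 remainder 10 (A)
231 ÷ 16 = 14 remainder 7
14 ÷ 16 = 0 remainder 14 (E)
Reading remainders bottom to top: E7A



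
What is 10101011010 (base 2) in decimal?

Sum of powers of 2 for each 1-bit:
2^1 + 2^3 + 2^4 + 2^6 + 2^8 + 2^10
= 2 + 8 + 16 + 64 + 256 + 1024
= 1370



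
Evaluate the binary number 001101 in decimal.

Sum of powers of 2 for each 1-bit:
2^0 + 2^2 + 2^3
= 1 + 4 + 8
= 13



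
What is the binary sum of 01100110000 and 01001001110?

Add column by column from the right: bit + bit + carry-in; write the sum mod 2, carry 1 when the sum is 2 or 3.
carry:  10000000000
        01100110000
+       01001001110
-------------------
       010101111110
(the carry out of the leftmost column, 0, becomes the leading bit)
Decimal check:
  01100110000 = 512 + 256 + 32 + 16 = 816
  01001001110 = 512 + 64 + 8 + 4 + 2 = 590
  816 + 590 = 1406, and 010101111110 = 1024 + 256 + 64 + 32 + 16 + 8 + 4 + 2 = 1406 ✓



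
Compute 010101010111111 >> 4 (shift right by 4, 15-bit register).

Original: 010101010111111 (decimal 10943)
Shift right by 4 positions
Drop the 4 low bits; fill with zeros on the left
Result: 000001010101011 (decimal 683)
Equivalent: 10943 >> 4 = 10943 ÷ 2^4 = 683



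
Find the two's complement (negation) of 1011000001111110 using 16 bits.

Original (sign bit 1, negative): 1011000001111110
Step 1 - Invert all bits: 0100111110000001
Step 2 - Add 1: 0100111110000010
Verification: 1011000001111110 + 0100111110000010 = 10000000000000000; discarding the end carry (carry out of the top bit) leaves the 16-bit value 0000000000000000, as required for x + (-x)



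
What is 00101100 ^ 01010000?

XOR: 1 when bits differ
  00101100
^ 01010000
----------
  01111100
Decimal: 44 ^ 80 = 124



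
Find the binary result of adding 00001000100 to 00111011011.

Add column by column from the right: bit + bit + carry-in; write the sum mod 2, carry 1 when the sum is 2 or 3.
carry:  01110000000
        00001000100
+       00111011011
-------------------
       001000011111
(the carry out of the leftmost column, 0, becomes the leading bit)
Decimal check:
  00001000100 = 64 + 4 = 68
  00111011011 = 256 + 128 + 64 + 16 + 8 + 2 + 1 = 475
  68 + 475 = 543, and 001000011111 = 512 + 16 + 8 + 4 + 2 + 1 = 543 ✓



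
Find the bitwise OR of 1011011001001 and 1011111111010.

OR: 1 when either bit is 1
  1011011001001
| 1011111111010
---------------
  1011111111011
Decimal: 5833 | 6138 = 6139



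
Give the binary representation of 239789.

Using repeated division by 2:
239789 ÷ 2 = 119894 remainder 1
119894 ÷ 2 = 59947 remainder 0
59947 ÷ 2 = 29973 remainder 1
29973 ÷ 2 = 14986 remainder 1
14986 ÷ 2 = 7493 remainder 0
7493 ÷ 2 = 3746 remainder 1
3746 ÷ 2 = 1873 remainder 0
1873 ÷ 2 = 936 remainder 1
936 ÷ 2 = 468 remainder 0
468 ÷ 2 = 234 remainder 0
234 ÷ 2 = 117 remainder 0
117 ÷ 2 = 58 remainder 1
58 ÷ 2 = 29 remainder 0
29 ÷ 2 = 14 remainder 1
14 ÷ 2 = 7 remainder 0
7 ÷ 2 = 3 remainder 1
3 ÷ 2 = 1 remainder 1
1 ÷ 2 = 0 remainder 1
Reading remainders bottom to top: 111010100010101101



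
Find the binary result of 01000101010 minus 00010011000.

Method 1 - Direct subtraction (column by column from the right: bit − bit − borrow-in; if negative, add 2 and borrow 1 from the next column):
borrow: 01100100000
        01000101010
-       00010011000
-------------------
        00110010010

Method 2 - Add two's complement:
Two's complement of 00010011000: invert → 11101100111, add 1 → 11101101000
  01000101010
+ 11101101000
-------------
 100110010010  (end carry out of the top bit = 1)
Discarding the end carry: 00110010010
Decimal check:
  01000101010 = 512 + 32 + 8 + 2 = 554
  00010011000 = 128 + 16 + 8 = 152
  554 - 152 = 402, and 00110010010 = 256 + 128 + 16 + 2 = 402 ✓



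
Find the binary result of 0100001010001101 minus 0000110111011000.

Method 1 - Direct subtraction (column by column from the right: bit − bit − borrow-in; if negative, add 2 and borrow 1 from the next column):
borrow: 0111101111100000
        0100001010001101
-       0000110111011000
------------------------
        0011010010110101

Method 2 - Add two's complement:
Two's complement of 0000110111011000: invert → 1111001000100111, add 1 → 1111001000101000
  0100001010001101
+ 1111001000101000
------------------
 10011010010110101  (end carry out of the top bit = 1)
Discarding the end carry: 0011010010110101
Decimal check:
  0100001010001101 = 16384 + 512 + 128 + 8 + 4 + 1 = 17037
  0000110111011000 = 2048 + 1024 + 256 + 128 + 64 + 16 + 8 = 3544
  17037 - 3544 = 13493, and 0011010010110101 = 8192 + 4096 + 1024 + 128 + 32 + 16 + 4 + 1 = 13493 ✓



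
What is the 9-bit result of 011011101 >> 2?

Original: 011011101 (decimal 221)
Shift right by 2 positions
Drop the 2 low bits; fill with zeros on the left
Result: 000110111 (decimal 55)
Equivalent: 221 >> 2 = 221 ÷ 2^2 = 55



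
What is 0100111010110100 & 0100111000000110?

AND: 1 only when both bits are 1
  0100111010110100
& 0100111000000110
------------------
  0100111000000100
Decimal: 20148 & 19974 = 19972



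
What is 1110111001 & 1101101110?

AND: 1 only when both bits are 1
  1110111001
& 1101101110
------------
  1100101000
Decimal: 953 & 878 = 808



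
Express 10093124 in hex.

Using repeated division by 16 (digits 10–15 are A–F):
10093124 ÷ 16 = 630820 remainder 4
630820 ÷ 16 = 39426 remainder 4
39426 ÷ 16 = 2464 remainder 2
2464 ÷ 16 = 154 remainder 0
154 ÷ 16 = 9 remainder 10 (A)
9 ÷ 16 = 0 remainder 9
Reading remainders bottom to top: 9A0244



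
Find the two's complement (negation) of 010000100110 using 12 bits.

Original: 010000100110
Step 1 - Invert all bits: 101111011001
Step 2 - Add 1: 101111011010
Verification: 010000100110 + 101111011010 = 1000000000000; discarding the end carry (carry out of the top bit) leaves the 12-bit value 000000000000, as required for x + (-x)



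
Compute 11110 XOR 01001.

XOR: 1 when bits differ
  11110
^ 01001
-------
  10111
Decimal: 30 ^ 9 = 23



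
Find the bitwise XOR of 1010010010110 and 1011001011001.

XOR: 1 when bits differ
  1010010010110
^ 1011001011001
---------------
  0001011001111
Decimal: 5270 ^ 5721 = 719



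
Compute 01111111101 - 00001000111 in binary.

Method 1 - Direct subtraction (column by column from the right: bit − bit − borrow-in; if negative, add 2 and borrow 1 from the next column):
borrow: 00000001100
        01111111101
-       00001000111
-------------------
        01110110110

Method 2 - Add two's complement:
Two's complement of 00001000111: invert → 11110111000, add 1 → 11110111001
  01111111101
+ 11110111001
-------------
 101110110110  (end carry out of the top bit = 1)
Discarding the end carry: 01110110110
Decimal check:
  01111111101 = 512 + 256 + 128 + 64 + 32 + 16 + 8 + 4 + 1 = 1021
  00001000111 = 64 + 4 + 2 + 1 = 71
  1021 - 71 = 950, and 01110110110 = 512 + 256 + 128 + 32 + 16 + 4 + 2 = 950 ✓



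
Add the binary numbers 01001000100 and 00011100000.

Add column by column from the right: bit + bit + carry-in; write the sum mod 2, carry 1 when the sum is 2 or 3.
carry:  00110000000
        01001000100
+       00011100000
-------------------
       001100100100
(the carry out of the leftmost column, 0, becomes the leading bit)
Decimal check:
  01001000100 = 512 + 64 + 4 = 580
  00011100000 = 128 + 64 + 32 = 224
  580 + 224 = 804, and 001100100100 = 512 + 256 + 32 + 4 = 804 ✓



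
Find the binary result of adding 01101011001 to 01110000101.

Add column by column from the right: bit + bit + carry-in; write the sum mod 2, carry 1 when the sum is 2 or 3.
carry:  11000000010
        01101011001
+       01110000101
-------------------
       011011011110
(the carry out of the leftmost column, 0, becomes the leading bit)
Decimal check:
  01101011001 = 512 + 256 + 64 + 16 + 8 + 1 = 857
  01110000101 = 512 + 256 + 128 + 4 + 1 = 901
  857 + 901 = 1758, and 011011011110 = 1024 + 512 + 128 + 64 + 16 + 8 + 4 + 2 = 1758 ✓



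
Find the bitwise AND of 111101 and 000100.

AND: 1 only when both bits are 1
  111101
& 000100
--------
  000100
Decimal: 61 & 4 = 4



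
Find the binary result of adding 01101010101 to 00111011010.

Add column by column from the right: bit + bit + carry-in; write the sum mod 2, carry 1 when the sum is 2 or 3.
carry:  11110100000
        01101010101
+       00111011010
-------------------
       010100101111
(the carry out of the leftmost column, 0, becomes the leading bit)
Decimal check:
  01101010101 = 512 + 256 + 64 + 16 + 4 + 1 = 853
  00111011010 = 256 + 128 + 64 + 16 + 8 + 2 = 474
  853 + 474 = 1327, and 010100101111 = 1024 + 256 + 32 + 8 + 4 + 2 + 1 = 1327 ✓



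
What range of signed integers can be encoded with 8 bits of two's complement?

For 8-bit two's complement:
Minimum: -2^7 = -128
Maximum: 2^7 - 1 = 127



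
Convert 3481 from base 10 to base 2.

Using repeated division by 2:
3481 ÷ 2 = 1740 remainder 1
1740 ÷ 2 = 870 remainder 0
870 ÷ 2 = 435 remainder 0
435 ÷ 2 = 217 remainder 1
217 ÷ 2 = 108 remainder 1
108 ÷ 2 = 54 remainder 0
54 ÷ 2 = 27 remainder 0
27 ÷ 2 = 13 remainder 1
13 ÷ 2 = 6 remainder 1
6 ÷ 2 = 3 remainder 0
3 ÷ 2 = 1 remainder 1
1 ÷ 2 = 0 remainder 1
Reading remainders bottom to top: 110110011001



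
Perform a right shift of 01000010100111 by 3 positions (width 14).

Original: 01000010100111 (decimal 4263)
Shift right by 3 positions
Drop the 3 low bits; fill with zeros on the left
Result: 00001000010100 (decimal 532)
Equivalent: 4263 >> 3 = 4263 ÷ 2^3 = 532



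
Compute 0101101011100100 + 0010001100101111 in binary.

Add column by column from the right: bit + bit + carry-in; write the sum mod 2, carry 1 when the sum is 2 or 3.
carry:  0000011111011000
        0101101011100100
+       0010001100101111
------------------------
       00111111000010011
(the carry out of the leftmost column, 0, becomes the leading bit)
Decimal check:
  0101101011100100 = 16384 + 4096 + 2048 + 512 + 128 + 64 + 32 + 4 = 23268
  0010001100101111 = 8192 + 512 + 256 + 32 + 8 + 4 + 2 + 1 = 9007
  23268 + 9007 = 32275, and 00111111000010011 = 16384 + 8192 + 4096 + 2048 + 1024 + 512 + 16 + 2 + 1 = 32275 ✓



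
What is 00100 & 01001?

AND: 1 only when both bits are 1
  00100
& 01001
-------
  00000
Decimal: 4 & 9 = 0



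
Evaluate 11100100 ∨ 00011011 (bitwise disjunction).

OR: 1 when either bit is 1
  11100100
| 00011011
----------
  11111111
Decimal: 228 | 27 = 255



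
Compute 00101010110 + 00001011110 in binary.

Add column by column from the right: bit + bit + carry-in; write the sum mod 2, carry 1 when the sum is 2 or 3.
carry:  00010111100
        00101010110
+       00001011110
-------------------
       000110110100
(the carry out of the leftmost column, 0, becomes the leading bit)
Decimal check:
  00101010110 = 256 + 64 + 16 + 4 + 2 = 342
  00001011110 = 64 + 16 + 8 + 4 + 2 = 94
  342 + 94 = 436, and 000110110100 = 256 + 128 + 32 + 16 + 4 = 436 ✓



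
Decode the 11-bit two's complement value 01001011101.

Binary: 01001011101
Sign bit: 0 (non-negative)
Read directly as an unsigned value:
01001011101 = 512 + 64 + 16 + 8 + 4 + 1 = 605
Value: 605



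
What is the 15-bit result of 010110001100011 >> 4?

Original: 010110001100011 (decimal 11363)
Shift right by 4 positions
Drop the 4 low bits; fill with zeros on the left
Result: 000001011000110 (decimal 710)
Equivalent: 11363 >> 4 = 11363 ÷ 2^4 = 710



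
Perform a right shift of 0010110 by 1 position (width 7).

Original: 0010110 (decimal 22)
Shift right by 1 position
Drop the 1 low bit; fill with zero on the left
Result: 0001011 (decimal 11)
Equivalent: 22 >> 1 = 22 ÷ 2^1 = 11



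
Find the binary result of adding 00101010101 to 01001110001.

Add column by column from the right: bit + bit + carry-in; write the sum mod 2, carry 1 when the sum is 2 or 3.
carry:  00011100010
        00101010101
+       01001110001
-------------------
       001111000110
(the carry out of the leftmost column, 0, becomes the leading bit)
Decimal check:
  00101010101 = 256 + 64 + 16 + 4 + 1 = 341
  01001110001 = 512 + 64 + 32 + 16 + 1 = 625
  341 + 625 = 966, and 001111000110 = 512 + 256 + 128 + 64 + 4 + 2 = 966 ✓



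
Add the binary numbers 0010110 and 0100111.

Add column by column from the right: bit + bit + carry-in; write the sum mod 2, carry 1 when the sum is 2 or 3.
carry:  0001100
        0010110
+       0100111
---------------
       00111101
(the carry out of the leftmost column, 0, becomes the leading bit)
Decimal check:
  0010110 = 16 + 4 + 2 = 22
  0100111 = 32 + 4 + 2 + 1 = 39
  22 + 39 = 61, and 00111101 = 32 + 16 + 8 + 4 + 1 = 61 ✓



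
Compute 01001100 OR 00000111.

OR: 1 when either bit is 1
  01001100
| 00000111
----------
  01001111
Decimal: 76 | 7 = 79



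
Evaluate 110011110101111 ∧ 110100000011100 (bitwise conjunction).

AND: 1 only when both bits are 1
  110011110101111
& 110100000011100
-----------------
  110000000001100
Decimal: 26543 & 26652 = 24588



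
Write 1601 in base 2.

Using repeated division by 2:
1601 ÷ 2 = 800 remainder 1
800 ÷ 2 = 400 remainder 0
400 ÷ 2 = 200 remainder 0
200 ÷ 2 = 100 remainder 0
100 ÷ 2 = 50 remainder 0
50 ÷ 2 = 25 remainder 0
25 ÷ 2 = 12 remainder 1
12 ÷ 2 = 6 remainder 0
6 ÷ 2 = 3 remainder 0
3 ÷ 2 = 1 remainder 1
1 ÷ 2 = 0 remainder 1
Reading remainders bottom to top: 11001000001



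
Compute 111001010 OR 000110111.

OR: 1 when either bit is 1
  111001010
| 000110111
-----------
  111111111
Decimal: 458 | 55 = 511



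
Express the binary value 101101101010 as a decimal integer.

Sum of powers of 2 for each 1-bit:
2^1 + 2^3 + 2^5 + 2^6 + 2^8 + 2^9 + 2^11
= 2 + 8 + 32 + 64 + 256 + 512 + 2048
= 2922



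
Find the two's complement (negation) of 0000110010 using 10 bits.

Original: 0000110010
Step 1 - Invert all bits: 1111001101
Step 2 - Add 1: 1111001110
Verification: 0000110010 + 1111001110 = 10000000000; discarding the end carry (carry out of the top bit) leaves the 10-bit value 0000000000, as required for x + (-x)



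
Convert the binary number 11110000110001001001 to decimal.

Sum of powers of 2 for each 1-bit:
2^0 + 2^3 + 2^6 + 2^10 + 2^11 + 2^16 + 2^17 + 2^18 + 2^19
= 1 + 8 + 64 + 1024 + 2048 + 65536 + 131072 + 262144 + 524288
= 986185



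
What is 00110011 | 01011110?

OR: 1 when either bit is 1
  00110011
| 01011110
----------
  01111111
Decimal: 51 | 94 = 127



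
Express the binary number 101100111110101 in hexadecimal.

Group into 4-bit nibbles from right:
  0101 = 5
  1001 = 9
  1111 = F
  0101 = 5
Result: 59F5



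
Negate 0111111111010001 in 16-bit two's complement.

Original: 0111111111010001
Step 1 - Invert all bits: 1000000000101110
Step 2 - Add 1: 1000000000101111
Verification: 0111111111010001 + 1000000000101111 = 10000000000000000; discarding the end carry (carry out of the top bit) leaves the 16-bit value 0000000000000000, as required for x + (-x)



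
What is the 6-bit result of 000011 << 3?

Original: 000011 (decimal 3)
Shift left by 3 positions
Append 3 zeros on the right
Result: 011000 (decimal 24)
Equivalent: 3 << 3 = 3 × 2^3 = 24



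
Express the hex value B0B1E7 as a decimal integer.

Expand by place value (powers of 16):
Digit values: B = 11, E = 14
B0B1E7 = 11 × 16^5 + 0 × 16^4 + 11 × 16^3 + 1 × 16^2 + 14 × 16^1 + 7 × 16^0
= 11 × 1048576 + 0 × 65536 + 11 × 4096 + 1 × 256 + 14 × 16 + 7 × 1
= 11534336 + 0 + 45056 + 256 + 224 + 7
= 11579879



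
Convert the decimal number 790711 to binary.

Using repeated division by 2:
790711 ÷ 2 = 395355 remainder 1
395355 ÷ 2 = 197677 remainder 1
197677 ÷ 2 = 98838 remainder 1
98838 ÷ 2 = 49419 remainder 0
49419 ÷ 2 = 24709 remainder 1
24709 ÷ 2 = 12354 remainder 1
12354 ÷ 2 = 6177 remainder 0
6177 ÷ 2 = 3088 remainder 1
3088 ÷ 2 = 1544 remainder 0
1544 ÷ 2 = 772 remainder 0
772 ÷ 2 = 386 remainder 0
386 ÷ 2 = 193 remainder 0
193 ÷ 2 = 96 remainder 1
96 ÷ 2 = 48 remainder 0
48 ÷ 2 = 24 remainder 0
24 ÷ 2 = 12 remainder 0
12 ÷ 2 = 6 remainder 0
6 ÷ 2 = 3 remainder 0
3 ÷ 2 = 1 remainder 1
1 ÷ 2 = 0 remainder 1
Reading remainders bottom to top: 11000001000010110111



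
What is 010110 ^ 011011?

XOR: 1 when bits differ
  010110
^ 011011
--------
  001101
Decimal: 22 ^ 27 = 13



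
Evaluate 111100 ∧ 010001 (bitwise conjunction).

AND: 1 only when both bits are 1
  111100
& 010001
--------
  010000
Decimal: 60 & 17 = 16



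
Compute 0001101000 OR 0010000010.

OR: 1 when either bit is 1
  0001101000
| 0010000010
------------
  0011101010
Decimal: 104 | 130 = 234



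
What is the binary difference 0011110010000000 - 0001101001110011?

Method 1 - Direct subtraction (column by column from the right: bit − bit − borrow-in; if negative, add 2 and borrow 1 from the next column):
borrow: 0000010011111110
        0011110010000000
-       0001101001110011
------------------------
        0010001000001101

Method 2 - Add two's complement:
Two's complement of 0001101001110011: invert → 1110010110001100, add 1 → 1110010110001101
  0011110010000000
+ 1110010110001101
------------------
 10010001000001101  (end carry out of the top bit = 1)
Discarding the end carry: 0010001000001101
Decimal check:
  0011110010000000 = 8192 + 4096 + 2048 + 1024 + 128 = 15488
  0001101001110011 = 4096 + 2048 + 512 + 64 + 32 + 16 + 2 + 1 = 6771
  15488 - 6771 = 8717, and 0010001000001101 = 8192 + 512 + 8 + 4 + 1 = 8717 ✓



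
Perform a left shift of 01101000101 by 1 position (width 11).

Original: 01101000101 (decimal 837)
Shift left by 1 position
Append 1 zero on the right
Result: 11010001010 (decimal 1674)
Equivalent: 837 << 1 = 837 × 2^1 = 1674



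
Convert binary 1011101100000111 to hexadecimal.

Group into 4-bit nibbles from right:
  1011 = B
  1011 = B
  0000 = 0
  0111 = 7
Result: BB07



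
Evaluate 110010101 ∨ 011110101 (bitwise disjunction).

OR: 1 when either bit is 1
  110010101
| 011110101
-----------
  111110101
Decimal: 405 | 245 = 501



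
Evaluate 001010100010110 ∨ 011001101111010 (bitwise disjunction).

OR: 1 when either bit is 1
  001010100010110
| 011001101111010
-----------------
  011011101111110
Decimal: 5398 | 13178 = 14206



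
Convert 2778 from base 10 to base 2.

Using repeated division by 2:
2778 ÷ 2 = 1389 remainder 0
1389 ÷ 2 = 694 remainder 1
694 ÷ 2 = 347 remainder 0
347 ÷ 2 = 173 remainder 1
173 ÷ 2 = 86 remainder 1
86 ÷ 2 = 43 remainder 0
43 ÷ 2 = 21 remainder 1
21 ÷ 2 = 10 remainder 1
10 ÷ 2 = 5 remainder 0
5 ÷ 2 = 2 remainder 1
2 ÷ 2 = 1 remainder 0
1 ÷ 2 = 0 remainder 1
Reading remainders bottom to top: 101011011010



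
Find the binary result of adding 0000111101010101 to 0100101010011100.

Add column by column from the right: bit + bit + carry-in; write the sum mod 2, carry 1 when the sum is 2 or 3.
carry:  0001110000111000
        0000111101010101
+       0100101010011100
------------------------
       00101100111110001
(the carry out of the leftmost column, 0, becomes the leading bit)
Decimal check:
  0000111101010101 = 2048 + 1024 + 512 + 256 + 64 + 16 + 4 + 1 = 3925
  0100101010011100 = 16384 + 2048 + 512 + 128 + 16 + 8 + 4 = 19100
  3925 + 19100 = 23025, and 00101100111110001 = 16384 + 4096 + 2048 + 256 + 128 + 64 + 32 + 16 + 1 = 23025 ✓



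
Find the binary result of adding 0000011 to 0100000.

Add column by column from the right: bit + bit + carry-in; write the sum mod 2, carry 1 when the sum is 2 or 3.
carry:  0000000
        0000011
+       0100000
---------------
       00100011
(the carry out of the leftmost column, 0, becomes the leading bit)
Decimal check:
  0000011 = 2 + 1 = 3
  0100000 = 32
  3 + 32 = 35, and 00100011 = 32 + 2 + 1 = 35 ✓



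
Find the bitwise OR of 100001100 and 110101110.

OR: 1 when either bit is 1
  100001100
| 110101110
-----------
  110101110
Decimal: 268 | 430 = 430



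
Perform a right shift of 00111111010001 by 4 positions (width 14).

Original: 00111111010001 (decimal 4049)
Shift right by 4 positions
Drop the 4 low bits; fill with zeros on the left
Result: 00000011111101 (decimal 253)
Equivalent: 4049 >> 4 = 4049 ÷ 2^4 = 253



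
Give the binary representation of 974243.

Using repeated division by 2:
974243 ÷ 2 = 487121 remainder 1
487121 ÷ 2 = 243560 remainder 1
243560 ÷ 2 = 121780 remainder 0
121780 ÷ 2 = 60890 remainder 0
60890 ÷ 2 = 30445 remainder 0
30445 ÷ 2 = 15222 remainder 1
15222 ÷ 2 = 7611 remainder 0
7611 ÷ 2 = 3805 remainder 1
3805 ÷ 2 = 1902 remainder 1
1902 ÷ 2 = 951 remainder 0
951 ÷ 2 = 475 remainder 1
475 ÷ 2 = 237 remainder 1
237 ÷ 2 = 118 remainder 1
118 ÷ 2 = 59 remainder 0
59 ÷ 2 = 29 remainder 1
29 ÷ 2 = 14 remainder 1
14 ÷ 2 = 7 remainder 0
7 ÷ 2 = 3 remainder 1
3 ÷ 2 = 1 remainder 1
1 ÷ 2 = 0 remainder 1
Reading remainders bottom to top: 11101101110110100011



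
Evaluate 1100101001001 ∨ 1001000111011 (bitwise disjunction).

OR: 1 when either bit is 1
  1100101001001
| 1001000111011
---------------
  1101101111011
Decimal: 6473 | 4667 = 7035



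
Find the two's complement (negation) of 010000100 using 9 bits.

Original: 010000100
Step 1 - Invert all bits: 101111011
Step 2 - Add 1: 101111100
Verification: 010000100 + 101111100 = 1000000000; discarding the end carry (carry out of the top bit) leaves the 9-bit value 000000000, as required for x + (-x)



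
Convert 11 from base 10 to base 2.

Using repeated division by 2:
11 ÷ 2 = 5 remainder 1
5 ÷ 2 = 2 remainder 1
2 ÷ 2 = 1 remainder 0
1 ÷ 2 = 0 remainder 1
Reading remainders bottom to top: 1011



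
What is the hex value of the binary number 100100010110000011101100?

Group into 4-bit nibbles from right:
  1001 = 9
  0001 = 1
  0110 = 6
  0000 = 0
  1110 = E
  1100 = C
Result: 9160EC



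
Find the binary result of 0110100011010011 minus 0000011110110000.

Method 1 - Direct subtraction (column by column from the right: bit − bit − borrow-in; if negative, add 2 and borrow 1 from the next column):
borrow: 0000111001000000
        0110100011010011
-       0000011110110000
------------------------
        0110000100100011

Method 2 - Add two's complement:
Two's complement of 0000011110110000: invert → 1111100001001111, add 1 → 1111100001010000
  0110100011010011
+ 1111100001010000
------------------
 10110000100100011  (end carry out of the top bit = 1)
Discarding the end carry: 0110000100100011
Decimal check:
  0110100011010011 = 16384 + 8192 + 2048 + 128 + 64 + 16 + 2 + 1 = 26835
  0000011110110000 = 1024 + 512 + 256 + 128 + 32 + 16 = 1968
  26835 - 1968 = 24867, and 0110000100100011 = 16384 + 8192 + 256 + 32 + 2 + 1 = 24867 ✓



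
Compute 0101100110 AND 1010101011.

AND: 1 only when both bits are 1
  0101100110
& 1010101011
------------
  0000100010
Decimal: 358 & 683 = 34



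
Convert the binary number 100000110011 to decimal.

Sum of powers of 2 for each 1-bit:
2^0 + 2^1 + 2^4 + 2^5 + 2^11
= 1 + 2 + 16 + 32 + 2048
= 2099



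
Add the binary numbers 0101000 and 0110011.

Add column by column from the right: bit + bit + carry-in; write the sum mod 2, carry 1 when the sum is 2 or 3.
carry:  1000000
        0101000
+       0110011
---------------
       01011011
(the carry out of the leftmost column, 0, becomes the leading bit)
Decimal check:
  0101000 = 32 + 8 = 40
  0110011 = 32 + 16 + 2 + 1 = 51
  40 + 51 = 91, and 01011011 = 64 + 16 + 8 + 2 + 1 = 91 ✓



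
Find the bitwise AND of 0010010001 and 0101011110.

AND: 1 only when both bits are 1
  0010010001
& 0101011110
------------
  0000010000
Decimal: 145 & 350 = 16



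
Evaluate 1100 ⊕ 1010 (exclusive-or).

XOR: 1 when bits differ
  1100
^ 1010
------
  0110
Decimal: 12 ^ 10 = 6



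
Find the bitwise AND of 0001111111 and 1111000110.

AND: 1 only when both bits are 1
  0001111111
& 1111000110
------------
  0001000110
Decimal: 127 & 966 = 70



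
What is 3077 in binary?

Using repeated division by 2:
3077 ÷ 2 = 1538 remainder 1
1538 ÷ 2 = 769 remainder 0
769 ÷ 2 = 384 remainder 1
384 ÷ 2 = 192 remainder 0
192 ÷ 2 = 96 remainder 0
96 ÷ 2 = 48 remainder 0
48 ÷ 2 = 24 remainder 0
24 ÷ 2 = 12 remainder 0
12 ÷ 2 = 6 remainder 0
6 ÷ 2 = 3 remainder 0
3 ÷ 2 = 1 remainder 1
1 ÷ 2 = 0 remainder 1
Reading remainders bottom to top: 110000000101



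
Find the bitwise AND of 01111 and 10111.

AND: 1 only when both bits are 1
  01111
& 10111
-------
  00111
Decimal: 15 & 23 = 7



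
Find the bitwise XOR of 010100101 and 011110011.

XOR: 1 when bits differ
  010100101
^ 011110011
-----------
  001010110
Decimal: 165 ^ 243 = 86



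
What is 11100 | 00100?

OR: 1 when either bit is 1
  11100
| 00100
-------
  11100
Decimal: 28 | 4 = 28



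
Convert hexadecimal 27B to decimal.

Expand by place value (powers of 16):
Digit values: B = 11
27B = 2 × 16^2 + 7 × 16^1 + 11 × 16^0
= 2 × 256 + 7 × 16 + 11 × 1
= 512 + 112 + 11
= 635



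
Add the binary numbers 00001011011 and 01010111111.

Add column by column from the right: bit + bit + carry-in; write the sum mod 2, carry 1 when the sum is 2 or 3.
carry:  00111111110
        00001011011
+       01010111111
-------------------
       001100011010
(the carry out of the leftmost column, 0, becomes the leading bit)
Decimal check:
  00001011011 = 64 + 16 + 8 + 2 + 1 = 91
  01010111111 = 512 + 128 + 32 + 16 + 8 + 4 + 2 + 1 = 703
  91 + 703 = 794, and 001100011010 = 512 + 256 + 16 + 8 + 2 = 794 ✓



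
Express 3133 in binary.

Using repeated division by 2:
3133 ÷ 2 = 1566 remainder 1
1566 ÷ 2 = 783 remainder 0
783 ÷ 2 = 391 remainder 1
391 ÷ 2 = 195 remainder 1
195 ÷ 2 = 97 remainder 1
97 ÷ 2 = 48 remainder 1
48 ÷ 2 = 24 remainder 0
24 ÷ 2 = 12 remainder 0
12 ÷ 2 = 6 remainder 0
6 ÷ 2 = 3 remainder 0
3 ÷ 2 = 1 remainder 1
1 ÷ 2 = 0 remainder 1
Reading remainders bottom to top: 110000111101

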